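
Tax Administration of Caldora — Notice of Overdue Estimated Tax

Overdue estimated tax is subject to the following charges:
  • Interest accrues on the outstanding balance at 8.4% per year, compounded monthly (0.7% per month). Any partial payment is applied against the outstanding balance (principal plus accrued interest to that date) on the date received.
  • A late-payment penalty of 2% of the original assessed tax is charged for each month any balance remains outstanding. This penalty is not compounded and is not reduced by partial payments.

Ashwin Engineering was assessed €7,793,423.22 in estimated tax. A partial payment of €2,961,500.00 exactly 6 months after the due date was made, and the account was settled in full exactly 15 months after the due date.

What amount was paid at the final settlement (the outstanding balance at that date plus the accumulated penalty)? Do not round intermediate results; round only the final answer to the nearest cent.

€7,837,714.19

Balance at month 6: €7,793,423.2200 × (1 + 0.007)^6 = €8,126,528.9057…
After €2,961,500.00 payment: €8,126,528.9057… − €2,961,500.00 = €5,165,028.9057…
Balance at month 15: €5,165,028.9057… × (1 + 0.007)^9 = €5,499,687.2261…
Penalty: 15 × 2% × €7,793,423.22 = €2,338,026.97…
Final settlement = outstanding balance + penalty = €5,499,687.2261… + €2,338,026.97… = €7,837,714.19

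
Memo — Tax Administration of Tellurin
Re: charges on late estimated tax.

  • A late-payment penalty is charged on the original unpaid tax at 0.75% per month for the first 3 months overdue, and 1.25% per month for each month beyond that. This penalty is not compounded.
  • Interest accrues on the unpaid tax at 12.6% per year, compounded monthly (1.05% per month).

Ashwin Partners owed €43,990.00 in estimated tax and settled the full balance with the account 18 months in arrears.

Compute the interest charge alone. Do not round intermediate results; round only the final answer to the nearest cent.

Interest: €43,990.00 × ((1 + 0.0105)^18 − 1) = €43,990.00 × 0.2068512… = €9,099.3836…

€9,099.38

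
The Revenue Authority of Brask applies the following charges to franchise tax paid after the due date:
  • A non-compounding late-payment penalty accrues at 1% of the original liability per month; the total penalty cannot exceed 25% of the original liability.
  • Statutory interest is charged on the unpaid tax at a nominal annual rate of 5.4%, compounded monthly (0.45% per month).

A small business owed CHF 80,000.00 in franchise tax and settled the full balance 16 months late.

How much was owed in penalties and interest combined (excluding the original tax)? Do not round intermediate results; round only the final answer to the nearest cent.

Penalty: 16 × 1% × CHF 80,000.00 = CHF 12,800.00 (below the 25% cap of CHF 20,000.00)
Interest: CHF 80,000.00 × ((1 + 0.0045)^16 − 1) = CHF 80,000.00 × 0.0744818… = CHF 5,958.5428…
Penalties + interest = CHF 12,800.0000 + CHF 5,958.5428… = CHF 18,758.54

CHF 18,758.54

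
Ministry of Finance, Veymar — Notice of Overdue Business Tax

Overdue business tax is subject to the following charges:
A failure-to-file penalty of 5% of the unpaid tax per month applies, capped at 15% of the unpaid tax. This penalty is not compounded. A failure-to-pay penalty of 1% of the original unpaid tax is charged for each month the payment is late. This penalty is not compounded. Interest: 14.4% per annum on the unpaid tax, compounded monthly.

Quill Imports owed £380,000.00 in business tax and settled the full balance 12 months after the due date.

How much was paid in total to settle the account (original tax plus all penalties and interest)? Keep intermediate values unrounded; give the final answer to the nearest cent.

£541,079.96

Failure-to-file: 12 × 5% × £380,000.00 = £228,000.00, capped at 15% × £380,000.00 = £57,000.00
Failure-to-pay penalty: 12 × 1% × £380,000.00 = £45,600.00
Interest (14.4%/yr ÷ 12 = 1.2%/month): £380,000.00 × ((1 + 0.012)^12 − 1) = £58,479.9572…
Total = £380,000.00 + £102,600.0000 + £58,479.9572… = £541,079.96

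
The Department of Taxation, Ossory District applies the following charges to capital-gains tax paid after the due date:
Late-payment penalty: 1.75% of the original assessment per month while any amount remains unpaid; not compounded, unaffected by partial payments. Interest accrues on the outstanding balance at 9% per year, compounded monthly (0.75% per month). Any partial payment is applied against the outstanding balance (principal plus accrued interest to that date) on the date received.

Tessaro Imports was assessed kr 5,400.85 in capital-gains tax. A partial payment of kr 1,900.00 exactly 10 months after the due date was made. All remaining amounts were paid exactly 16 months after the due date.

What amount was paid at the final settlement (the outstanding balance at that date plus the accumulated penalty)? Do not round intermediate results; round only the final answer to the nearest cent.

Balance at month 10: kr 5,400.8500 × (1 + 0.0075)^10 = kr 5,819.8617…
After kr 1,900.00 payment: kr 5,819.8617… − kr 1,900.00 = kr 3,919.8617…
Balance at month 16: kr 3,919.8617… × (1 + 0.0075)^6 = kr 4,099.5961…
Penalty: 16 × 1.75% × kr 5,400.85 = kr 1,512.24…
Final settlement = outstanding balance + penalty = kr 4,099.5961… + kr 1,512.24… = kr 5,611.83

kr 5,611.83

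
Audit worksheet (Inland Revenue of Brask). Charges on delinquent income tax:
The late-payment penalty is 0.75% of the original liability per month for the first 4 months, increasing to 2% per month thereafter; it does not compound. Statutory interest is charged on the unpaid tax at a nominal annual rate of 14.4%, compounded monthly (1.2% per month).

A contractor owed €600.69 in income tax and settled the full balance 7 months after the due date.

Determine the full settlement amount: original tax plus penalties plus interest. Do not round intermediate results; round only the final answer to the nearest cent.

Penalty, months 1–4: 4 × 0.75% × €600.69 = €18.02…
Penalty, months 5–7: 3 × 2% × €600.69 = €36.04…
Interest: €600.69 × ((1 + 0.012)^7 − 1) = €600.69 × 0.0870852… = €52.3112…
Total = €600.69 + €54.0621 + €52.3112… = €707.06

€707.06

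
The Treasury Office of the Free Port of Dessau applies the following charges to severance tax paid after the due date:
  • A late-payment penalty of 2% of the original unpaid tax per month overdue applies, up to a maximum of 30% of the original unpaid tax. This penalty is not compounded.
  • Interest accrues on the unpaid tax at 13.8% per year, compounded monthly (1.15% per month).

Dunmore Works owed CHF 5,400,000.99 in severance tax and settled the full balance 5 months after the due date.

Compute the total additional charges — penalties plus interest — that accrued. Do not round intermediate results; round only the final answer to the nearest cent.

CHF 857,724.26

Penalty: 5 × 2% × CHF 5,400,000.99 = CHF 540,000.10… (below the 30% cap of CHF 1,620,000.30…)
Interest: CHF 5,400,000.99 × ((1 + 0.0115)^5 − 1) = CHF 5,400,000.99 × 0.0588378… = CHF 317,724.1588…
Penalties + interest = CHF 540,000.0990 + CHF 317,724.1588… = CHF 857,724.26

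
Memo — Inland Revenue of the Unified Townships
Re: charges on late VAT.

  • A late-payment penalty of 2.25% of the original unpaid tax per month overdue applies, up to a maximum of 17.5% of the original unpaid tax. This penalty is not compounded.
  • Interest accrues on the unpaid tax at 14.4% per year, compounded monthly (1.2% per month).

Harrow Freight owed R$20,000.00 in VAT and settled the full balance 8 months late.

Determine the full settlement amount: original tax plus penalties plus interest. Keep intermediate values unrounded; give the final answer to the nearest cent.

Penalty (uncapped): 8 × 2.25% × R$20,000.00 = R$3,600.00; cap = 17.5% × R$20,000.00 = R$3,500.00 → penalty = R$3,500.00
Interest: R$20,000.00 × ((1 + 0.012)^8 − 1) = R$20,000.00 × 0.1001302… = R$2,002.6047…
Total = R$20,000.00 + R$3,500.0000 + R$2,002.6047… = R$25,502.60

R$25,502.60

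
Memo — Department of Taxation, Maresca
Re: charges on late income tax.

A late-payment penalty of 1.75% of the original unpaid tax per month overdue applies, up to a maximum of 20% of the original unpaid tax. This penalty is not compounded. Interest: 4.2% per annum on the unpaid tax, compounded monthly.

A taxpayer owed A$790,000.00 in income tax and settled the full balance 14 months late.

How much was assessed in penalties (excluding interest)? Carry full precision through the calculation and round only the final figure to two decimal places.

Penalty (uncapped): 14 × 1.75% × A$790,000.00 = A$193,550.00; cap = 20% × A$790,000.00 = A$158,000.00 → penalty = A$158,000.00

A$158,000.00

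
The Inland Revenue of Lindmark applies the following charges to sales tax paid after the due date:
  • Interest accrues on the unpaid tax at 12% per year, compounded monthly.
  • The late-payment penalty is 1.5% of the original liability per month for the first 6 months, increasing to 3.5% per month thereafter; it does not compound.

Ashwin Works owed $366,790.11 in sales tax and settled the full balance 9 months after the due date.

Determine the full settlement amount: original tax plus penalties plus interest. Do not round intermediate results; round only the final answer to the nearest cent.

Penalty, months 1–6: 6 × 1.5% × $366,790.11 = $33,011.11…
Penalty, months 7–9: 3 × 3.5% × $366,790.11 = $38,512.96…
Interest (12%/yr ÷ 12 = 1%/month): $366,790.11 × ((1 + 0.01)^9 − 1) = $34,362.8315…
Total = $366,790.11 + $71,524.0715… + $34,362.8315… = $472,677.01

$472,677.01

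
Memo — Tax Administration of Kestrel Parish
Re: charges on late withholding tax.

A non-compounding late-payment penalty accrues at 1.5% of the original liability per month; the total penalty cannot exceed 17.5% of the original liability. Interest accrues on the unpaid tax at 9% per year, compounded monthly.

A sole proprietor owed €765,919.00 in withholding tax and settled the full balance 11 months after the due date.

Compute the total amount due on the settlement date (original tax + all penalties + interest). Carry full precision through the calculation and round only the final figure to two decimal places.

Penalty: 11 × 1.5% × €765,919.00 = €126,376.64… (below the 17.5% cap of €134,035.83…)
Interest (9%/yr ÷ 12 = 0.75%/month): €765,919.00 × ((1 + 0.0075)^11 − 1) = €65,612.0027…
Total = €765,919.00 + €126,376.6350 + €65,612.0027… = €957,907.64

€957,907.64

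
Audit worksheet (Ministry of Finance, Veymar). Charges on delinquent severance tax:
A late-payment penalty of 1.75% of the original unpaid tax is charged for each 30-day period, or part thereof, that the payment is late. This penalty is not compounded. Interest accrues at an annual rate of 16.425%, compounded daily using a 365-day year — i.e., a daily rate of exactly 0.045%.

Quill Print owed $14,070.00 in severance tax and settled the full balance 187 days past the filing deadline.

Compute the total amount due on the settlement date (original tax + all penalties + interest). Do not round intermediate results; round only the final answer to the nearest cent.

Penalty periods: ⌈187/30⌉ = 7; penalty = 7 × 1.75% × $14,070.00 = $1,723.58…
Interest: $14,070.00 × ((1 + 0.00045)^187 − 1) = $14,070.00 × 0.08777146… = $1,234.9445…
Total = $14,070.00 + $1,723.5750 + $1,234.9445… = $17,028.52

$17,028.52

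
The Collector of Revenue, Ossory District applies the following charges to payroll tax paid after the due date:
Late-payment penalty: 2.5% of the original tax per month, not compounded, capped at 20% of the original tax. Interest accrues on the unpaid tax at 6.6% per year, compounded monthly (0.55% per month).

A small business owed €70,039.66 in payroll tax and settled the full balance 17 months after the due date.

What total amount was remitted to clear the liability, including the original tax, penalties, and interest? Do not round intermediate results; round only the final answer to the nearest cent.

Penalty (uncapped): 17 × 2.5% × €70,039.66 = €29,766.86…; cap = 20% × €70,039.66 = €14,007.93… → penalty = €14,007.93…
Interest: €70,039.66 × ((1 + 0.0055)^17 − 1) = €70,039.66 × 0.0977293… = €6,844.9300…
Total = €70,039.66 + €14,007.9320 + €6,844.9300… = €90,892.52

€90,892.52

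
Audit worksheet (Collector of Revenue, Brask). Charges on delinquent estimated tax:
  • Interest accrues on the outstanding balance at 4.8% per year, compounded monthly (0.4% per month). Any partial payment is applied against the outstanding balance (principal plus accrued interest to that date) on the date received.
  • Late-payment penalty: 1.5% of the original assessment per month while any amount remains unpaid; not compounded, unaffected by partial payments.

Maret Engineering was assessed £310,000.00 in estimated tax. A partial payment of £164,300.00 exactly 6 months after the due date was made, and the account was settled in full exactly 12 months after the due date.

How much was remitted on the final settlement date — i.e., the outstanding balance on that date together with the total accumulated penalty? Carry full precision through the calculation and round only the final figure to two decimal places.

£212,728.92

Balance at month 6: £310,000.0000 × (1 + 0.004)^6 = £317,514.7980…
After £164,300.00 payment: £317,514.7980… − £164,300.00 = £153,214.7980…
Balance at month 12: £153,214.7980… × (1 + 0.004)^6 = £156,928.9214…
Penalty: 12 × 1.5% × £310,000.00 = £55,800.00
Final settlement = outstanding balance + penalty = £156,928.9214… + £55,800.00 = £212,728.92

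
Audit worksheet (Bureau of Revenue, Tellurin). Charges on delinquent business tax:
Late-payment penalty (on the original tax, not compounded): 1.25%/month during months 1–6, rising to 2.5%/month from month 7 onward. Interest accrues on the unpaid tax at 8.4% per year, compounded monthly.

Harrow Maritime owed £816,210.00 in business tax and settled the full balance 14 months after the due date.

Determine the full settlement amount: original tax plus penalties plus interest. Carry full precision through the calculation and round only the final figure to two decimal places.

Penalty, months 1–6: 6 × 1.25% × £816,210.00 = £61,215.75
Penalty, months 7–14: 8 × 2.5% × £816,210.00 = £163,242.00
Interest (8.4%/yr ÷ 12 = 0.7%/month): £816,210.00 × ((1 + 0.007)^14 − 1) = £83,731.9553…
Total = £816,210.00 + £224,457.7500 + £83,731.9553… = £1,124,399.71

£1,124,399.71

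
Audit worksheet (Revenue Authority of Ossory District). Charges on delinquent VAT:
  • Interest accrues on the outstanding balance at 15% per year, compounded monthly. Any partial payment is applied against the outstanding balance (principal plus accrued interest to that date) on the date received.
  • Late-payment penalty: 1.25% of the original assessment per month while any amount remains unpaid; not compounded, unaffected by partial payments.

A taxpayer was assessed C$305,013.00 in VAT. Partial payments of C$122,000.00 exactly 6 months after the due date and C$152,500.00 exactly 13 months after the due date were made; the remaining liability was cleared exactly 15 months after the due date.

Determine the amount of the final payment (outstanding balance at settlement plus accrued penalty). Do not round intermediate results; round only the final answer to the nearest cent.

Monthly rate = 15% ÷ 12 = 1.25%
Balance at month 6: C$305,013.0000 × (1 + 0.0125)^6 = C$328,615.8760…
After C$122,000.00 payment: C$328,615.8760… − C$122,000.00 = C$206,615.8760…
Balance at month 13: C$206,615.8760… × (1 + 0.0125)^7 = C$225,387.0256…
After C$152,500.00 payment: C$225,387.0256… − C$152,500.00 = C$72,887.0256…
Balance at month 15: C$72,887.0256… × (1 + 0.0125)^2 = C$74,720.5898…
Penalty: 15 × 1.25% × C$305,013.00 = C$57,189.94…
Final settlement = outstanding balance + penalty = C$74,720.5898… + C$57,189.94… = C$131,910.53

C$131,910.53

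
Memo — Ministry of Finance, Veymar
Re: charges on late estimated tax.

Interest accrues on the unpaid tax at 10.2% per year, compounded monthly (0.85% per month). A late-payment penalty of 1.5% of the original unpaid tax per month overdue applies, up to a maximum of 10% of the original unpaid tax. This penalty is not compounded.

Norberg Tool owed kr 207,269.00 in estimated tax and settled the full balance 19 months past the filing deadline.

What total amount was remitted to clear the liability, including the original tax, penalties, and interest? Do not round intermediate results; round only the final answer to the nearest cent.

kr 264,158.25

Penalty (uncapped): 19 × 1.5% × kr 207,269.00 = kr 59,071.67…; cap = 10% × kr 207,269.00 = kr 20,726.90 → penalty = kr 20,726.90
Interest: kr 207,269.00 × ((1 + 0.0085)^19 − 1) = kr 207,269.00 × 0.1744706… = kr 36,162.3461…
Total = kr 207,269.00 + kr 20,726.9000 + kr 36,162.3461… = kr 264,158.25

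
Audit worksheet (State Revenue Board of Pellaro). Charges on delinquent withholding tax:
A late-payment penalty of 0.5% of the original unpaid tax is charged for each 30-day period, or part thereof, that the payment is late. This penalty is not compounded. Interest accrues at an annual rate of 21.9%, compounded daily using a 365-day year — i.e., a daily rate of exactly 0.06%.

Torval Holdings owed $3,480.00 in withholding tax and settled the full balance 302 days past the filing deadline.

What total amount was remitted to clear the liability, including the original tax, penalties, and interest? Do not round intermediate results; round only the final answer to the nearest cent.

Penalty periods: ⌈302/30⌉ = 11; penalty = 11 × 0.5% × $3,480.00 = $191.40
Interest: $3,480.00 × ((1 + 0.0006)^302 − 1) = $3,480.00 × 0.19858976… = $691.0923…
Total = $3,480.00 + $191.4000 + $691.0923… = $4,362.49

$4,362.49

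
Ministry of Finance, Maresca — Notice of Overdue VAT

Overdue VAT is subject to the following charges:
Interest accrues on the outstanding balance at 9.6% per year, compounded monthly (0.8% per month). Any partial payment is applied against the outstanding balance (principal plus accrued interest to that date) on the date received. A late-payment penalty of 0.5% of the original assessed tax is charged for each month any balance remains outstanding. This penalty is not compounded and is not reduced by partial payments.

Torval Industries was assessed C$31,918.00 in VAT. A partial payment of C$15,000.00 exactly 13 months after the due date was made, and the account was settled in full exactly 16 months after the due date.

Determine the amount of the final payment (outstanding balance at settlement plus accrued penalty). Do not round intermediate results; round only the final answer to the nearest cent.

C$23,448.58

Balance at month 13: C$31,918.0000 × (1 + 0.008)^13 = C$35,401.5753…
After C$15,000.00 payment: C$35,401.5753… − C$15,000.00 = C$20,401.5753…
Balance at month 16: C$20,401.5753… × (1 + 0.008)^3 = C$20,895.1407…
Penalty: 16 × 0.5% × C$31,918.00 = C$2,553.44
Final settlement = outstanding balance + penalty = C$20,895.1407… + C$2,553.44 = C$23,448.58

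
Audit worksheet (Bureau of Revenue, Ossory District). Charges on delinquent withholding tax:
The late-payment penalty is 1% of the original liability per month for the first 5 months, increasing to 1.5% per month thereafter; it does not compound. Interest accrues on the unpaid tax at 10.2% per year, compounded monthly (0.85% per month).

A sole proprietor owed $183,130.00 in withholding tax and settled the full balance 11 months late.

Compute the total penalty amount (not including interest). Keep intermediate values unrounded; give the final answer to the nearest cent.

$25,638.20

Penalty, months 1–5: 5 × 1% × $183,130.00 = $9,156.50
Penalty, months 6–11: 6 × 1.5% × $183,130.00 = $16,481.70
Total penalty = $9,156.50 + $16,481.70 = $25,638.20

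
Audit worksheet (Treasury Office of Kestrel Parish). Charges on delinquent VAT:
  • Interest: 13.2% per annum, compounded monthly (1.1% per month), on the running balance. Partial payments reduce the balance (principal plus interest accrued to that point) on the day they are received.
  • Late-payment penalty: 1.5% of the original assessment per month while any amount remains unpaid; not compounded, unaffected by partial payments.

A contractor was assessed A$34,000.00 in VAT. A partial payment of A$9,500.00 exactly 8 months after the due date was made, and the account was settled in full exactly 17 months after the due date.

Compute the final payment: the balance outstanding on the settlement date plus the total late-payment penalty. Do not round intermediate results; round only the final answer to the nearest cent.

Balance at month 8: A$34,000.0000 × (1 + 0.011)^8 = A$37,109.7614…
After A$9,500.00 payment: A$37,109.7614… − A$9,500.00 = A$27,609.7614…
Balance at month 17: A$27,609.7614… × (1 + 0.011)^9 = A$30,466.5343…
Penalty: 17 × 1.5% × A$34,000.00 = A$8,670.00
Final settlement = outstanding balance + penalty = A$30,466.5343… + A$8,670.00 = A$39,136.53

A$39,136.53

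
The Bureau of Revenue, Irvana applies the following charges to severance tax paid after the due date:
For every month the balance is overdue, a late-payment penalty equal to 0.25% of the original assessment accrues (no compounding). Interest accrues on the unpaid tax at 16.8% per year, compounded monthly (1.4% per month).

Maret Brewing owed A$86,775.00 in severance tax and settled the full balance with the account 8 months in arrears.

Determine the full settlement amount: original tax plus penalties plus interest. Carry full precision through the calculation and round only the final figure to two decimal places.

Late-payment penalty = 0.25% × A$86,775.00 × 8 mo = A$1,735.50
Interest: A$86,775.00 × ((1 + 0.014)^8 − 1) = A$86,775.00 × 0.1176444… = A$10,208.5914…
Total = A$86,775.00 + A$1,735.5000 + A$10,208.5914… = A$98,719.09

A$98,719.09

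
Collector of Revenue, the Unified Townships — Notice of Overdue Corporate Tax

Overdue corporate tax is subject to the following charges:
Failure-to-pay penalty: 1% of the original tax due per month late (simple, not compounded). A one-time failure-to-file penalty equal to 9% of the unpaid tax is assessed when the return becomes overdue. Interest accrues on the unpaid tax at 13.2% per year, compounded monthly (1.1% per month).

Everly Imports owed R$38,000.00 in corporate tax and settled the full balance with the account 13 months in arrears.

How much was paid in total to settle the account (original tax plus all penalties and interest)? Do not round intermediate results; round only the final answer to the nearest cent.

R$52,167.52

Failure-to-file penalty: 9% × R$38,000.00 = R$3,420.00
Failure-to-pay penalty = 1% × R$38,000.00 × 13 mo = R$4,940.00
Interest: R$38,000.00 × ((1 + 0.011)^13 − 1) = R$38,000.00 × 0.1528293… = R$5,807.5151…
Total = R$38,000.00 + R$8,360.0000 + R$5,807.5151… = R$52,167.52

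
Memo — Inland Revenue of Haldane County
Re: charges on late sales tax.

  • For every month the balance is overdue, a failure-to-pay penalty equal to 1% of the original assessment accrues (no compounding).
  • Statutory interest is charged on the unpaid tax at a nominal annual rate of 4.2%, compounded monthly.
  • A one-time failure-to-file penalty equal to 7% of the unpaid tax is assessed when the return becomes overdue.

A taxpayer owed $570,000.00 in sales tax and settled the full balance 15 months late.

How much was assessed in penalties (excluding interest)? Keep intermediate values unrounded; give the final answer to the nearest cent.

Failure-to-file penalty: 7% × $570,000.00 = $39,900.00
Failure-to-pay penalty: 15 × 1% × $570,000.00 = $85,500.00
Total penalty = $39,900.00 + $85,500.00 = $125,400.00

$125,400.00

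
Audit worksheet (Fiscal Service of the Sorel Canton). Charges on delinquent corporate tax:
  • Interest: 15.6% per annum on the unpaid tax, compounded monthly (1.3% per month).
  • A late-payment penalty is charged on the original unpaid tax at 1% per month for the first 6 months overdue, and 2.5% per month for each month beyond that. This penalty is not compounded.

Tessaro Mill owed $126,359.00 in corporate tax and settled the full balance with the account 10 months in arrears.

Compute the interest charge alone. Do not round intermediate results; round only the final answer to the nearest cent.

$17,421.71

Interest: $126,359.00 × ((1 + 0.013)^10 − 1) = $126,359.00 × 0.1378747… = $17,421.7133…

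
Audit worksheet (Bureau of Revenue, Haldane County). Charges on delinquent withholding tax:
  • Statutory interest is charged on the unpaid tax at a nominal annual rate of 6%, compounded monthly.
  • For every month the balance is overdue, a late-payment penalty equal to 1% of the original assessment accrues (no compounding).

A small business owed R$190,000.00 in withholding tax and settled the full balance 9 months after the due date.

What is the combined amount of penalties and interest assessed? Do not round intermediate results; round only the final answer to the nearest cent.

Late-payment penalty = 1% × R$190,000.00 × 9 mo = R$17,100.00
Interest (6%/yr ÷ 12 = 0.5%/month): R$190,000.00 × ((1 + 0.005)^9 − 1) = R$8,723.0100…
Penalties + interest = R$17,100.0000 + R$8,723.0100… = R$25,823.01

R$25,823.01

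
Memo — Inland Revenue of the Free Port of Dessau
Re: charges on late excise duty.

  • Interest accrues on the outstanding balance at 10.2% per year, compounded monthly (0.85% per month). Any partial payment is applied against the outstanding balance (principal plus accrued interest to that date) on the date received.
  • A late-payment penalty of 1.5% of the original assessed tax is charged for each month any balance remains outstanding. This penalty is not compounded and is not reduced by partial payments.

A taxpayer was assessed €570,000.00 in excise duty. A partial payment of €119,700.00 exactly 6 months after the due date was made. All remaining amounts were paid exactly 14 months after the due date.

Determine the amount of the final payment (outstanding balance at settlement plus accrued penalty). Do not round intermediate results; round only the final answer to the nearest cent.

€633,322.14

Balance at month 6: €570,000.0000 × (1 + 0.0085)^6 = €599,694.7833…
After €119,700.00 payment: €599,694.7833… − €119,700.00 = €479,994.7833…
Balance at month 14: €479,994.7833… × (1 + 0.0085)^8 = €513,622.1421…
Penalty: 14 × 1.5% × €570,000.00 = €119,700.00
Final settlement = outstanding balance + penalty = €513,622.1421… + €119,700.00 = €633,322.14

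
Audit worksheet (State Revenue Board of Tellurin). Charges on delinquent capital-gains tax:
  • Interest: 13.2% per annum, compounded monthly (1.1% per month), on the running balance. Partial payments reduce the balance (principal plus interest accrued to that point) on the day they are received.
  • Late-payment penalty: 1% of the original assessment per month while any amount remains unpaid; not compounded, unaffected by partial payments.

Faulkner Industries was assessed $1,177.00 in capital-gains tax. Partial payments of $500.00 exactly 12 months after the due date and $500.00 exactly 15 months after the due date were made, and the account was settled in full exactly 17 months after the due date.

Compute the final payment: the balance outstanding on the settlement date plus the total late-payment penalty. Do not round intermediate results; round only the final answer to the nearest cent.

Balance at month 12: $1,177.0000 × (1 + 0.011)^12 = $1,342.1169…
After $500.00 payment: $1,342.1169… − $500.00 = $842.1169…
Balance at month 15: $842.1169… × (1 + 0.011)^3 = $870.2135…
After $500.00 payment: $870.2135… − $500.00 = $370.2135…
Balance at month 17: $370.2135… × (1 + 0.011)^2 = $378.4030…
Penalty: 17 × 1% × $1,177.00 = $200.09
Final settlement = outstanding balance + penalty = $378.4030… + $200.09 = $578.49

$578.49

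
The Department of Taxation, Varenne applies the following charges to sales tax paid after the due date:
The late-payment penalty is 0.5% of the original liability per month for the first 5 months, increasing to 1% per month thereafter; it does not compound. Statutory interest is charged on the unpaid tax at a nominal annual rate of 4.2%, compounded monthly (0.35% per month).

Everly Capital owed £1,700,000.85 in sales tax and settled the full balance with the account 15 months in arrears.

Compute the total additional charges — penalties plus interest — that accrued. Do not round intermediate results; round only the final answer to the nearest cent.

£303,970.29

Penalty, months 1–5: 5 × 0.5% × £1,700,000.85 = £42,500.02…
Penalty, months 6–15: 10 × 1% × £1,700,000.85 = £170,000.09…
Interest: £1,700,000.85 × ((1 + 0.0035)^15 − 1) = £1,700,000.85 × 0.0538060… = £91,470.1855…
Penalties + interest = £212,500.1063… + £91,470.1855… = £303,970.29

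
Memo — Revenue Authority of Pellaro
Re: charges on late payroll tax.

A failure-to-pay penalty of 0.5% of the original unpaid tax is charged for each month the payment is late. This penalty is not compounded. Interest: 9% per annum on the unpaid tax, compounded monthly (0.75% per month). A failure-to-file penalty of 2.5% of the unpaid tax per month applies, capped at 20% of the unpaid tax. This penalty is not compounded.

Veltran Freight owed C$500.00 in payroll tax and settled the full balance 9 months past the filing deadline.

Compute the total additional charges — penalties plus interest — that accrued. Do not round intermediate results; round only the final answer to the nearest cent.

Failure-to-file: 9 × 2.5% × C$500.00 = C$112.50, capped at 20% × C$500.00 = C$100.00
Failure-to-pay penalty = 0.5% × C$500.00 × 9 mo = C$22.50
Interest: C$500.00 × ((1 + 0.0075)^9 − 1) = C$500.00 × 0.0695608… = C$34.7804…
Penalties + interest = C$122.5000 + C$34.7804… = C$157.28

C$157.28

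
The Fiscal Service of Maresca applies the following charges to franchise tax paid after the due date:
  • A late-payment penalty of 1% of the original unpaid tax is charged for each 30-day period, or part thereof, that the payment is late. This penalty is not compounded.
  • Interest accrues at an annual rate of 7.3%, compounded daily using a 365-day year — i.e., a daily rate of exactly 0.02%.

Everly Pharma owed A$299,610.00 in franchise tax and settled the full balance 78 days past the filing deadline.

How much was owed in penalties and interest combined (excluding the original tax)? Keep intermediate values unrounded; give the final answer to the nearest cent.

Penalty periods: ⌈78/30⌉ = 3; penalty = 3 × 1% × A$299,610.00 = A$8,988.30
Interest: A$299,610.00 × ((1 + 0.0002)^78 − 1) = A$299,610.00 × 0.01572073… = A$4,710.0882…
Penalties + interest = A$8,988.3000 + A$4,710.0882… = A$13,698.39

A$13,698.39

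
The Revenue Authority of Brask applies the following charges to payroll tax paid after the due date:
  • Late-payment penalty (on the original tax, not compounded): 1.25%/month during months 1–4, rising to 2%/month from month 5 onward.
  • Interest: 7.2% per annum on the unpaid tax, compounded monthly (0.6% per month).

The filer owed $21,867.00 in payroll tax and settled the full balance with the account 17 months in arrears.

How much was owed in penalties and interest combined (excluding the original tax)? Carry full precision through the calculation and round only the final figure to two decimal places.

$9,119.55

Penalty, months 1–4: 4 × 1.25% × $21,867.00 = $1,093.35
Penalty, months 5–17: 13 × 2% × $21,867.00 = $5,685.42
Interest: $21,867.00 × ((1 + 0.006)^17 − 1) = $21,867.00 × 0.1070460… = $2,340.7752…
Penalties + interest = $6,778.7700 + $2,340.7752… = $9,119.55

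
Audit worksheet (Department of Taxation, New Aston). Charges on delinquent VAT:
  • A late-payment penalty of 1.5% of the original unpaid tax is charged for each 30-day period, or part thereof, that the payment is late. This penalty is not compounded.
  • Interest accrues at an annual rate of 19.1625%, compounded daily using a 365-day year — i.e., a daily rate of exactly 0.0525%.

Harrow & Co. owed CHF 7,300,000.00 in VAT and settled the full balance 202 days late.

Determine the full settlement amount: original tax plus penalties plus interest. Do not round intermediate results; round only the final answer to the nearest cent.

Penalty periods: ⌈202/30⌉ = 7; penalty = 7 × 1.5% × CHF 7,300,000.00 = CHF 766,500.00
Interest: CHF 7,300,000.00 × ((1 + 0.000525)^202 − 1) = CHF 7,300,000.00 × 0.11184653… = CHF 816,479.6520…
Total = CHF 7,300,000.00 + CHF 766,500.0000 + CHF 816,479.6520… = CHF 8,882,979.65

CHF 8,882,979.65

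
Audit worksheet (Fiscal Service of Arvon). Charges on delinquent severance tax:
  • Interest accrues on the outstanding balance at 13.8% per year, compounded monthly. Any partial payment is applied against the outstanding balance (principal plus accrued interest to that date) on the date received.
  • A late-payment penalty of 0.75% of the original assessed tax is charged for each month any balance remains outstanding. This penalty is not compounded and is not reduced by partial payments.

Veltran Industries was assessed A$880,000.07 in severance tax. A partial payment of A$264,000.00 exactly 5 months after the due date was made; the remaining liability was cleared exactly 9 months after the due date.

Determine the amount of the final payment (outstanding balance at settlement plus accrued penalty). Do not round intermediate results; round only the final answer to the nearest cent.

Monthly rate = 13.8% ÷ 12 = 1.15%
Balance at month 5: A$880,000.0700 × (1 + 0.0115)^5 = A$931,777.3350…
After A$264,000.00 payment: A$931,777.3350… − A$264,000.00 = A$667,777.3350…
Balance at month 9: A$667,777.3350… × (1 + 0.0115)^4 = A$699,029.0478…
Penalty: 9 × 0.75% × A$880,000.07 = A$59,400.00…
Final settlement = outstanding balance + penalty = A$699,029.0478… + A$59,400.00… = A$758,429.05

A$758,429.05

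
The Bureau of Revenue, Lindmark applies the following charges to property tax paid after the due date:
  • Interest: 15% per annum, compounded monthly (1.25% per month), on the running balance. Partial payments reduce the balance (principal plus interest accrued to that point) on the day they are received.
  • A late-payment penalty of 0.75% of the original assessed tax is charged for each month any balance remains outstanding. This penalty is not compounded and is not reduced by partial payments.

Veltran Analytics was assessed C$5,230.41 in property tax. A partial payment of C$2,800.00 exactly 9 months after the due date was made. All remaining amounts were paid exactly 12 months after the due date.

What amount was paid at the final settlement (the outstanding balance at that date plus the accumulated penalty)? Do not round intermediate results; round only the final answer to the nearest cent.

C$3,635.64

Balance at month 9: C$5,230.4100 × (1 + 0.0125)^9 = C$5,849.1266…
After C$2,800.00 payment: C$5,849.1266… − C$2,800.00 = C$3,049.1266…
Balance at month 12: C$3,049.1266… × (1 + 0.0125)^3 = C$3,164.9041…
Penalty: 12 × 0.75% × C$5,230.41 = C$470.74…
Final settlement = outstanding balance + penalty = C$3,164.9041… + C$470.74… = C$3,635.64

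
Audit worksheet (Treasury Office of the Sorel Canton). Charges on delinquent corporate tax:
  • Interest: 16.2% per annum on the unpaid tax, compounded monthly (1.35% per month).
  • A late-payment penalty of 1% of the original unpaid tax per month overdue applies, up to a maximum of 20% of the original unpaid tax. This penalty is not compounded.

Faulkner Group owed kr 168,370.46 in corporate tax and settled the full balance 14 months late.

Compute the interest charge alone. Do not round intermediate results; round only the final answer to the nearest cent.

Interest: kr 168,370.46 × ((1 + 0.0135)^14 − 1) = kr 168,370.46 × 0.2065145… = kr 34,770.9398…

kr 34,770.94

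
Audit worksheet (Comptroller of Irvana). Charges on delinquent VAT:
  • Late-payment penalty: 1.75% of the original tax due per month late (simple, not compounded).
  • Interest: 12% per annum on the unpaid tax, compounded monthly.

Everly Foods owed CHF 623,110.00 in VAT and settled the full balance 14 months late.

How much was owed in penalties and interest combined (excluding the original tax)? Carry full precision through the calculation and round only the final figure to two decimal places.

Late-payment penalty: 14 × 1.75% × CHF 623,110.00 = CHF 152,661.95
Interest (12%/yr ÷ 12 = 1%/month): CHF 623,110.00 × ((1 + 0.01)^14 − 1) = CHF 93,138.8770…
Penalties + interest = CHF 152,661.9500 + CHF 93,138.8770… = CHF 245,800.83

CHF 245,800.83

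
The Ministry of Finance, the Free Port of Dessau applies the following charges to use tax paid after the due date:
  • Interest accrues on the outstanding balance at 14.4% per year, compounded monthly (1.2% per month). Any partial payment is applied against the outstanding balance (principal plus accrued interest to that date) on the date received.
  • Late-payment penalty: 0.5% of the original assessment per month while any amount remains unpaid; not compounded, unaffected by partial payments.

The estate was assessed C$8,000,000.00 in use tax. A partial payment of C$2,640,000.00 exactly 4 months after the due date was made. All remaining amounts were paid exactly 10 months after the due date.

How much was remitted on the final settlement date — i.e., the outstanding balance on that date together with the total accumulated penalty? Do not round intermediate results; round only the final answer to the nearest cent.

Balance at month 4: C$8,000,000.0000 × (1 + 0.012)^4 = C$8,390,967.4619…
After C$2,640,000.00 payment: C$8,390,967.4619… − C$2,640,000.00 = C$5,750,967.4619…
Balance at month 10: C$5,750,967.4619… × (1 + 0.012)^6 = C$6,177,659.7597…
Penalty: 10 × 0.5% × C$8,000,000.00 = C$400,000.00
Final settlement = outstanding balance + penalty = C$6,177,659.7597… + C$400,000.00 = C$6,577,659.76

C$6,577,659.76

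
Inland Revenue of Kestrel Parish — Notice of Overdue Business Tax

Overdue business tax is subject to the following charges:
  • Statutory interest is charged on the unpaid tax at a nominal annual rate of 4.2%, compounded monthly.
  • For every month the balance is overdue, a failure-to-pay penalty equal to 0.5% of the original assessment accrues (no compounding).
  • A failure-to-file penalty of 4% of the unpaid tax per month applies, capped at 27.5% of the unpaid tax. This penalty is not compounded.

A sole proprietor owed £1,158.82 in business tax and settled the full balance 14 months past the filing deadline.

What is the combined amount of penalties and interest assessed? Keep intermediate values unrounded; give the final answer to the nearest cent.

£457.89

Failure-to-file: 14 × 4% × £1,158.82 = £648.94…, capped at 27.5% × £1,158.82 = £318.68…
Failure-to-pay penalty = 0.5% × £1,158.82 × 14 mo = £81.12…
Interest (4.2%/yr ÷ 12 = 0.35%/month): £1,158.82 × ((1 + 0.0035)^14 − 1) = £58.0922…
Penalties + interest = £399.7929 + £58.0922… = £457.89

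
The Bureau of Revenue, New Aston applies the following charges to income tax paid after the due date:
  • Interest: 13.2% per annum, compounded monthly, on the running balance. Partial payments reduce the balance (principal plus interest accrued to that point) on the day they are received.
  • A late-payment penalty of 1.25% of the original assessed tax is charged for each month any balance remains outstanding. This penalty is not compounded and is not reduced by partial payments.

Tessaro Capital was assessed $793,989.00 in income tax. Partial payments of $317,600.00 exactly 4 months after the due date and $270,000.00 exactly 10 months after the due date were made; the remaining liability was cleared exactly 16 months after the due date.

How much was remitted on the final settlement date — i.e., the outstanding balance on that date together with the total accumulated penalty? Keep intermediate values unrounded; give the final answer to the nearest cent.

$454,198.93

Monthly rate = 13.2% ÷ 12 = 1.1%
Balance at month 4: $793,989.0000 × (1 + 0.011)^4 = $829,505.1908…
After $317,600.00 payment: $829,505.1908… − $317,600.00 = $511,905.1908…
Balance at month 10: $511,905.1908… × (1 + 0.011)^6 = $546,633.7812…
After $270,000.00 payment: $546,633.7812… − $270,000.00 = $276,633.7812…
Balance at month 16: $276,633.7812… × (1 + 0.011)^6 = $295,401.1261…
Penalty: 16 × 1.25% × $793,989.00 = $158,797.80
Final settlement = outstanding balance + penalty = $295,401.1261… + $158,797.80 = $454,198.93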